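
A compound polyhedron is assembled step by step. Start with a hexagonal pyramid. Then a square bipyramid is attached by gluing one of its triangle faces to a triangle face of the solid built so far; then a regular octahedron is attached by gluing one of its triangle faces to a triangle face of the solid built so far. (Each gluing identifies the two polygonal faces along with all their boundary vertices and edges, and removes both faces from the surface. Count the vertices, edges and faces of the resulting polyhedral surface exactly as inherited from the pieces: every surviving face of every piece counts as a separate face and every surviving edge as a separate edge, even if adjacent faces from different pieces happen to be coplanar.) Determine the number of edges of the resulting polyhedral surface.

A hexagonal pyramid: V=7, E=12, F=7.
Attach a square bipyramid (V=6, E=12, F=8) along a 3-gon: merge 3 vertices and 3 edges, delete both glued faces → V=10, E=21, F=13.
Attach a regular octahedron (V=6, E=12, F=8) along a 3-gon: merge 3 vertices and 3 edges, delete both glued faces → V=13, E=30, F=19.
Check: V − E + F = 13 − 30 + 19 = 2.

30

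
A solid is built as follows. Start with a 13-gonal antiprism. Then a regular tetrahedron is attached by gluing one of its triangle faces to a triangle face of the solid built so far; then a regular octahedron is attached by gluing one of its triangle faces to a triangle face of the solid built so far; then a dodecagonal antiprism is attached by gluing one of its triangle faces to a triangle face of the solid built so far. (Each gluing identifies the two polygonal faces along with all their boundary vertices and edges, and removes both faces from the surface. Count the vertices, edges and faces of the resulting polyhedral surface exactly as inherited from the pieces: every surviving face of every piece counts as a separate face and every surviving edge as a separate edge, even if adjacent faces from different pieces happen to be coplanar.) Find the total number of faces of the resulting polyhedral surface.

A 13-gonal antiprism: V=26, E=52, F=28.
Attach a regular tetrahedron (V=4, E=6, F=4) along a 3-gon: merge 3 vertices and 3 edges, delete both glued faces → V=27, E=55, F=30.
Attach a regular octahedron (V=6, E=12, F=8) along a 3-gon: merge 3 vertices and 3 edges, delete both glued faces → V=30, E=64, F=36.
Attach a dodecagonal antiprism (V=24, E=48, F=26) along a 3-gon: merge 3 vertices and 3 edges, delete both glued faces → V=51, E=109, F=60.
Check: V − E + F = 51 − 109 + 60 = 2.

60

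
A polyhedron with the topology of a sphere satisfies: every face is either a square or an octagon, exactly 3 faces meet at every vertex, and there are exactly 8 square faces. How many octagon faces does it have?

Let x be the number of octagons; then F = 8 + x.
Edge–face incidences: 2E = 4·8 + 8·x = 32 + 8x.
Every vertex has degree 3, so 3V = 2E.
Euler: V − E + F = 2 ⇒ (2E)/3 − E + (8 + x) = 2.
Multiply by 6: 2·(2E) − 3·(2E) + 6·(8 + x) = 12, i.e. 48 + 6x − (32 + 8x) = 12.
Collecting terms: −2x + 16 = 12, so −2x = −4, so x = 2.
Then 2E = 32 + 8·2 = 48, so E = 24, V = 2E/3 = 16, F = 8 + 2 = 10.

2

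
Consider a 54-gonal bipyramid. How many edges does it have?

162

A bipyramid over an n-gon has 2n triangular faces and n + 2 vertices: V = 54 + 2 = 56, E = 3·54 = 162, F = 2·54 = 108.
Check: V − E + F = 56 − 162 + 108 = 2.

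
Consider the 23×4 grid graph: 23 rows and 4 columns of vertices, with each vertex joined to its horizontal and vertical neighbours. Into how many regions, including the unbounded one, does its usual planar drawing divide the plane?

The grid has V = 23·4 = 92 vertices and E = 23·3 + 4·22 = 157 edges.
F = 2 − V + E = 2 − 92 + 157 = 67.

67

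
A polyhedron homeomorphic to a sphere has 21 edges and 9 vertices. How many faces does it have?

14

Here V − E + F = 2.
F = 2 − V + E = 2 − 9 + 21 = 14.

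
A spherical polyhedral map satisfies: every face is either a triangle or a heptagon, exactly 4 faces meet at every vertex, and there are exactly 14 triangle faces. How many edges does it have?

Let x be the number of heptagons; then F = 14 + x.
Edge–face incidences: 2E = 3·14 + 7·x = 42 + 7x.
Every vertex has degree 4, so 4V = 2E.
Euler: V − E + F = 2 ⇒ (2E)/4 − E + (14 + x) = 2.
Multiply by 8: 2·(2E) − 4·(2E) + 8·(14 + x) = 16, i.e. 112 + 8x − 2·(42 + 7x) = 16.
Collecting terms: −6x + 28 = 16, so −6x = −12, so x = 2.
Then 2E = 42 + 7·2 = 56, so E = 28, V = 2E/4 = 14, F = 14 + 2 = 16.

28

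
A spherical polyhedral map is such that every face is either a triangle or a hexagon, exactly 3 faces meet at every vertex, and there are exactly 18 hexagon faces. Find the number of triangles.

4

Let x be the number of triangles; then F = 18 + x.
Edge–face incidences: 2E = 6·18 + 3·x = 108 + 3x.
Every vertex has degree 3, so 3V = 2E.
Euler: V − E + F = 2 ⇒ (2E)/3 − E + (18 + x) = 2.
Multiply by 6: 2·(2E) − 3·(2E) + 6·(18 + x) = 12, i.e. 108 + 6x − (108 + 3x) = 12.
Collecting terms: 3x = 12, so x = 4.
Then 2E = 108 + 3·4 = 120, so E = 60, V = 2E/3 = 40, F = 18 + 4 = 22.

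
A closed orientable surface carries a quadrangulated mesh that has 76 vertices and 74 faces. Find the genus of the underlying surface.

0

Every face is a square, so 2E = 4·74 = 296, giving E = 148.
χ = V − E + F = 76 − 148 + 74 = 2.
For a closed orientable surface χ = 2 − 2g, so g = (2 − (2))/2 = 0.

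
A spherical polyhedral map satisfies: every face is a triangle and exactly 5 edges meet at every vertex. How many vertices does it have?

12

Each face has 3 edges and each edge borders two faces, so 2E = 3F.
Each vertex has degree 5, so 5V = 2E and hence V = 3F/5.
Euler: V − E + F = 2 ⇒ (3F/5) − (3F/2) + F = 2.
Multiply by 10: (6 − 15 + 10)F = 20, i.e. 1F = 20.
So F = 20, E = 3·20/2 = 30, V = 3·20/5 = 12.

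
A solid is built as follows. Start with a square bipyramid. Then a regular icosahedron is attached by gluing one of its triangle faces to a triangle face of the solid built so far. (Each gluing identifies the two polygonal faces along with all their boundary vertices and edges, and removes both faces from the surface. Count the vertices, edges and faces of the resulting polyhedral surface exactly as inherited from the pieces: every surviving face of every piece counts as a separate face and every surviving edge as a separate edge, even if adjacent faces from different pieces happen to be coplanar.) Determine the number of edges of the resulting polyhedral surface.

39

A square bipyramid: V=6, E=12, F=8.
Attach a regular icosahedron (V=12, E=30, F=20) along a 3-gon: merge 3 vertices and 3 edges, delete both glued faces → V=15, E=39, F=26.
Check: V − E + F = 15 − 39 + 26 = 2.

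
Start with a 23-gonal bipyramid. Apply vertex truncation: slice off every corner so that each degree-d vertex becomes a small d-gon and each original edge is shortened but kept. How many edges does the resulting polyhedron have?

The base solid has V = 25, E = 69, F = 46.
Truncation replaces each original edge-end by a new vertex, so V′ = 2E = 138.
Each original edge survives, and each old vertex of degree d contributes d new edges; summing degrees gives Σd = 2E, so E′ = E + 2E = 3E = 207.
Each original face survives and each original vertex becomes one new face: F′ = F + V = 71.

207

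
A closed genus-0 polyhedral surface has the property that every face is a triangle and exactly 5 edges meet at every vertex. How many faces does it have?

Each face has 3 edges and each edge borders two faces, so 2E = 3F.
Each vertex has degree 5, so 5V = 2E and hence V = 3F/5.
Euler: V − E + F = 2 ⇒ (3F/5) − (3F/2) + F = 2.
Multiply by 10: (6 − 15 + 10)F = 20, i.e. 1F = 20.
So F = 20, E = 3·20/2 = 30, V = 3·20/5 = 12.

20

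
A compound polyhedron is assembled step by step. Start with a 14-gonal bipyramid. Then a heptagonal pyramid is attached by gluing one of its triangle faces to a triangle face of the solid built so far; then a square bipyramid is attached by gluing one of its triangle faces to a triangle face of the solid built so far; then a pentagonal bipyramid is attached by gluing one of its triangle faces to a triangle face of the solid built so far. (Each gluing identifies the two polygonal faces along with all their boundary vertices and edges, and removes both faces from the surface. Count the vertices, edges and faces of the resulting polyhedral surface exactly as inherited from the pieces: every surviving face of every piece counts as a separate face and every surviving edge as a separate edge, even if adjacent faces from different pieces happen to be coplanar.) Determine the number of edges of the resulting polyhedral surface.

74

A 14-gonal bipyramid: V=16, E=42, F=28.
Attach a heptagonal pyramid (V=8, E=14, F=8) along a 3-gon: merge 3 vertices and 3 edges, delete both glued faces → V=21, E=53, F=34.
Attach a square bipyramid (V=6, E=12, F=8) along a 3-gon: merge 3 vertices and 3 edges, delete both glued faces → V=24, E=62, F=40.
Attach a pentagonal bipyramid (V=7, E=15, F=10) along a 3-gon: merge 3 vertices and 3 edges, delete both glued faces → V=28, E=74, F=48.
Check: V − E + F = 28 − 74 + 48 = 2.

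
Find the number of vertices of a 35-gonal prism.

A prism on an n-gon has two n-gon bases and n rectangular sides: V = 2·35 = 70, E = 3·35 = 105, F = 35 + 2 = 37.
Check: V − E + F = 70 − 105 + 37 = 2.

70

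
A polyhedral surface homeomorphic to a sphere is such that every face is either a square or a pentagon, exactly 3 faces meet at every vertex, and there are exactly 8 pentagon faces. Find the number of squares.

2

Let x be the number of squares; then F = 8 + x.
Edge–face incidences: 2E = 5·8 + 4·x = 40 + 4x.
Every vertex has degree 3, so 3V = 2E.
Euler: V − E + F = 2 ⇒ (2E)/3 − E + (8 + x) = 2.
Multiply by 6: 2·(2E) − 3·(2E) + 6·(8 + x) = 12, i.e. 48 + 6x − (40 + 4x) = 12.
Collecting terms: 2x + 8 = 12, so 2x = 4, so x = 2.
Then 2E = 40 + 4·2 = 48, so E = 24, V = 2E/3 = 16, F = 8 + 2 = 10.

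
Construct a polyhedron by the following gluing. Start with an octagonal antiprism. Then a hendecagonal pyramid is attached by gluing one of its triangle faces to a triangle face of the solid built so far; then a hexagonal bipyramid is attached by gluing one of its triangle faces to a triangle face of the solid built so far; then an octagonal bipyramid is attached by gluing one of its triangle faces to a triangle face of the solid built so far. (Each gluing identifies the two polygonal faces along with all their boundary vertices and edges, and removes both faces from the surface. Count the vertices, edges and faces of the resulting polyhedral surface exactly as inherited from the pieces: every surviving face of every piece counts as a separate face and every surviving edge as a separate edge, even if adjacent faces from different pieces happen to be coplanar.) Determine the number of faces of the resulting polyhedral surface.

52

An octagonal antiprism: V=16, E=32, F=18.
Attach a hendecagonal pyramid (V=12, E=22, F=12) along a 3-gon: merge 3 vertices and 3 edges, delete both glued faces → V=25, E=51, F=28.
Attach a hexagonal bipyramid (V=8, E=18, F=12) along a 3-gon: merge 3 vertices and 3 edges, delete both glued faces → V=30, E=66, F=38.
Attach an octagonal bipyramid (V=10, E=24, F=16) along a 3-gon: merge 3 vertices and 3 edges, delete both glued faces → V=37, E=87, F=52.
Check: V − E + F = 37 − 87 + 52 = 2.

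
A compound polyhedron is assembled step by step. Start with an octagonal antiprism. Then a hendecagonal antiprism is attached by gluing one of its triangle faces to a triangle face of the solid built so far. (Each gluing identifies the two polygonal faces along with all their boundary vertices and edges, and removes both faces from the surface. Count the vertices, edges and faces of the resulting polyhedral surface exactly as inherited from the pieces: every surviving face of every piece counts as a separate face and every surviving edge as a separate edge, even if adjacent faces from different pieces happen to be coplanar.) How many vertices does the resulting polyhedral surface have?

An octagonal antiprism: V=16, E=32, F=18.
Attach a hendecagonal antiprism (V=22, E=44, F=24) along a 3-gon: merge 3 vertices and 3 edges, delete both glued faces → V=35, E=73, F=40.
Check: V − E + F = 35 − 73 + 40 = 2.

35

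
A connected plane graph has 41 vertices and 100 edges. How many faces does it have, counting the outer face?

61

Euler's formula for a connected plane graph: V − E + F = 2, so F = 2 − 41 + 100 = 61.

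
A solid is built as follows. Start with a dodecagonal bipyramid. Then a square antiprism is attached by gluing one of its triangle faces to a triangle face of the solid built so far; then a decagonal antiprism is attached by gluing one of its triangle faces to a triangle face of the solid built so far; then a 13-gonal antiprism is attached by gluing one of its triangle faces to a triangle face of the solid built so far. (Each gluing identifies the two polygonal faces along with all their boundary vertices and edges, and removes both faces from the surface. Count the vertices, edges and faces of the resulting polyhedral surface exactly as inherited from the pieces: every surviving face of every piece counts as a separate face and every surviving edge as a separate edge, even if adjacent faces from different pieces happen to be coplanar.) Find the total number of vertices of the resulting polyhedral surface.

59

A dodecagonal bipyramid: V=14, E=36, F=24.
Attach a square antiprism (V=8, E=16, F=10) along a 3-gon: merge 3 vertices and 3 edges, delete both glued faces → V=19, E=49, F=32.
Attach a decagonal antiprism (V=20, E=40, F=22) along a 3-gon: merge 3 vertices and 3 edges, delete both glued faces → V=36, E=86, F=52.
Attach a 13-gonal antiprism (V=26, E=52, F=28) along a 3-gon: merge 3 vertices and 3 edges, delete both glued faces → V=59, E=135, F=78.
Check: V − E + F = 59 − 135 + 78 = 2.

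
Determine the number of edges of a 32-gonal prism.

96

A prism on an n-gon has two n-gon bases and n rectangular sides: V = 2·32 = 64, E = 3·32 = 96, F = 32 + 2 = 34.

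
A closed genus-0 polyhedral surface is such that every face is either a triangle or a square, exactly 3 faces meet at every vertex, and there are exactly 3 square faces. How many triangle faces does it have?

Let x be the number of triangles; then F = 3 + x.
Edge–face incidences: 2E = 4·3 + 3·x = 12 + 3x.
Every vertex has degree 3, so 3V = 2E.
Euler: V − E + F = 2 ⇒ (2E)/3 − E + (3 + x) = 2.
Multiply by 6: 2·(2E) − 3·(2E) + 6·(3 + x) = 12, i.e. 18 + 6x − (12 + 3x) = 12.
Collecting terms: 3x + 6 = 12, so 3x = 6, so x = 2.
Then 2E = 12 + 3·2 = 18, so E = 9, V = 2E/3 = 6, F = 3 + 2 = 5.

2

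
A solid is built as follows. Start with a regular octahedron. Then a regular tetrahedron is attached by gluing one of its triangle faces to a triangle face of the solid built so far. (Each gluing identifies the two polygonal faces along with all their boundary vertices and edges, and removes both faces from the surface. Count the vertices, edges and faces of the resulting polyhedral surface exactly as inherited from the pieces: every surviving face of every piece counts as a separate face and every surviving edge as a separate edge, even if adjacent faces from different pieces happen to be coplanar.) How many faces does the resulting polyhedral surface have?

A regular octahedron: V=6, E=12, F=8.
Attach a regular tetrahedron (V=4, E=6, F=4) along a 3-gon: merge 3 vertices and 3 edges, delete both glued faces → V=7, E=15, F=10.
Check: V − E + F = 7 − 15 + 10 = 2.

10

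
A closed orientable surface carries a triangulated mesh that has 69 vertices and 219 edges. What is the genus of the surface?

3

Every face is a triangle and each edge borders two faces, so 3F = 2·219, giving F = 146.
χ = V − E + F = 69 − 219 + 146 = -4.
For a closed orientable surface χ = 2 − 2g, so g = (2 − (-4))/2 = 3.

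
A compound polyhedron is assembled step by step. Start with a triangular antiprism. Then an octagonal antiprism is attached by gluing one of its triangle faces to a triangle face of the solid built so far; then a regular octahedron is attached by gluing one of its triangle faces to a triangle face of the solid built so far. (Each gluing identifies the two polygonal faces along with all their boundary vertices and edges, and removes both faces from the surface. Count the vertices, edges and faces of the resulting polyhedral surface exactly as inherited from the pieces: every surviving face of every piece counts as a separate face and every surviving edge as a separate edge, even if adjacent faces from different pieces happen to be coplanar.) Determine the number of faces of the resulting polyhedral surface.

A triangular antiprism: V=6, E=12, F=8.
Attach an octagonal antiprism (V=16, E=32, F=18) along a 3-gon: merge 3 vertices and 3 edges, delete both glued faces → V=19, E=41, F=24.
Attach a regular octahedron (V=6, E=12, F=8) along a 3-gon: merge 3 vertices and 3 edges, delete both glued faces → V=22, E=50, F=30.
Check: V − E + F = 22 − 50 + 30 = 2.

30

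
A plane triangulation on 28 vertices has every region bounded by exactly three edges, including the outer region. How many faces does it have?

52

In a plane triangulation 3F = 2E and V − E + F = 2, so F = 2V − 4 = 2·28 − 4 = 52.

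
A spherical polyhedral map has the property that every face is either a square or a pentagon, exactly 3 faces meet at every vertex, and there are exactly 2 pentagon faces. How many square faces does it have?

5

Let x be the number of squares; then F = 2 + x.
Edge–face incidences: 2E = 5·2 + 4·x = 10 + 4x.
Every vertex has degree 3, so 3V = 2E.
Euler: V − E + F = 2 ⇒ (2E)/3 − E + (2 + x) = 2.
Multiply by 6: 2·(2E) − 3·(2E) + 6·(2 + x) = 12, i.e. 12 + 6x − (10 + 4x) = 12.
Collecting terms: 2x + 2 = 12, so 2x = 10, so x = 5.
Then 2E = 10 + 4·5 = 30, so E = 15, V = 2E/3 = 10, F = 2 + 5 = 7.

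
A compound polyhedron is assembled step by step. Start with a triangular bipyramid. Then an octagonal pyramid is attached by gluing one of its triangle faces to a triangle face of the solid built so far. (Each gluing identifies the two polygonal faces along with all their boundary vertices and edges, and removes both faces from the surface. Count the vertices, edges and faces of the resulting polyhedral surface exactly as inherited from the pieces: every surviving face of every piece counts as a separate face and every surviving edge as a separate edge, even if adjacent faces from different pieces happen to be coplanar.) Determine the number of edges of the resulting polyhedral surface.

A triangular bipyramid: V=5, E=9, F=6.
Attach an octagonal pyramid (V=9, E=16, F=9) along a 3-gon: merge 3 vertices and 3 edges, delete both glued faces → V=11, E=22, F=13.
Check: V − E + F = 11 − 22 + 13 = 2.

22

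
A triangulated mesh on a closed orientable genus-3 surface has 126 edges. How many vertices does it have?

38

χ = 2 − 2·3 = -4, and every face is a triangle so 3F = 2E.
F = 2E/3 = 84. Then V = -4 + E − F = -4 + 126 − 84 = 38.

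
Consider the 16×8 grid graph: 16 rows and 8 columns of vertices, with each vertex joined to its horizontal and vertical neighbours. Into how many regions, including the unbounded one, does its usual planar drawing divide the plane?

106

The grid has V = 16·8 = 128 vertices and E = 16·7 + 8·15 = 232 edges.
F = 2 − V + E = 2 − 128 + 232 = 106.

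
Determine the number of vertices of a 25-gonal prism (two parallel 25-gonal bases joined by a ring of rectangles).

50

A prism on an n-gon has two n-gon bases and n rectangular sides: V = 2·25 = 50, E = 3·25 = 75, F = 25 + 2 = 27.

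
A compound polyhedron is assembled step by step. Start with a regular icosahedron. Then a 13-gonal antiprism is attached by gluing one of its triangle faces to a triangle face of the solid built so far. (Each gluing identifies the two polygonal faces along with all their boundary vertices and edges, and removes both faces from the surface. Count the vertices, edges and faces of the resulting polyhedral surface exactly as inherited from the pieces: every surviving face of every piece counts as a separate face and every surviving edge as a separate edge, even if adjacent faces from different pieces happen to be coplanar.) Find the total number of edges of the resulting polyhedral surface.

79

A regular icosahedron: V=12, E=30, F=20.
Attach a 13-gonal antiprism (V=26, E=52, F=28) along a 3-gon: merge 3 vertices and 3 edges, delete both glued faces → V=35, E=79, F=46.
Check: V − E + F = 35 − 79 + 46 = 2.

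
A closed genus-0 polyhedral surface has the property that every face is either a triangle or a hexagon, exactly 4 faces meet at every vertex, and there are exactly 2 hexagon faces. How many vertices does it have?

12

Let x be the number of triangles; then F = 2 + x.
Edge–face incidences: 2E = 6·2 + 3·x = 12 + 3x.
Every vertex has degree 4, so 4V = 2E.
Euler: V − E + F = 2 ⇒ (2E)/4 − E + (2 + x) = 2.
Multiply by 8: 2·(2E) − 4·(2E) + 8·(2 + x) = 16, i.e. 16 + 8x − 2·(12 + 3x) = 16.
Collecting terms: 2x − 8 = 16, so 2x = 24, so x = 12.
Then 2E = 12 + 3·12 = 48, so E = 24, V = 2E/4 = 12, F = 2 + 12 = 14.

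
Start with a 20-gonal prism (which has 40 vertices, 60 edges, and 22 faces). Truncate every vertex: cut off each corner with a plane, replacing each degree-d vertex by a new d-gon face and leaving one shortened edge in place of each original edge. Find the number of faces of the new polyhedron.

62

Truncation replaces each original edge-end by a new vertex, so V′ = 2E = 120.
Each original edge survives, and each old vertex of degree d contributes d new edges; summing degrees gives Σd = 2E, so E′ = E + 2E = 3E = 180.
Each original face survives and each original vertex becomes one new face: F′ = F + V = 62.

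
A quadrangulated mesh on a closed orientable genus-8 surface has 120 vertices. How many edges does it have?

χ = 2 − 2·8 = -14, and every face is a square so 4F = 2E.
V − E + F = -14 with E = 4F/2 gives 120 − (4/2 − 1)·F = -14, so F = 134 and E = 268.

268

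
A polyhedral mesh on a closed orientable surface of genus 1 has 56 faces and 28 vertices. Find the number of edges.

84

For a closed orientable surface of genus 1, χ = 2 − 2·1 = 0.
E = V + F − (0) = 28 + 56 − (0) = 84.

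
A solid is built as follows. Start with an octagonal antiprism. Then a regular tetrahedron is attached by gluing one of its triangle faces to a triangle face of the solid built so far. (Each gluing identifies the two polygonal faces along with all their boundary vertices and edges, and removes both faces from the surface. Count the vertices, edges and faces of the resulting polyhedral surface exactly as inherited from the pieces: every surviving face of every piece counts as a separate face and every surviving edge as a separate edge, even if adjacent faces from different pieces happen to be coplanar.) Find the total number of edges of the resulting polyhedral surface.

35

An octagonal antiprism: V=16, E=32, F=18.
Attach a regular tetrahedron (V=4, E=6, F=4) along a 3-gon: merge 3 vertices and 3 edges, delete both glued faces → V=17, E=35, F=20.
Check: V − E + F = 17 − 35 + 20 = 2.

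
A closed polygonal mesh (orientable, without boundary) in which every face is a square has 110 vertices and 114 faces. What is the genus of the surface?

Every face is a square, so 2E = 4·114 = 456, giving E = 228.
χ = V − E + F = 110 − 228 + 114 = -4.
For a closed orientable surface χ = 2 − 2g, so g = (2 − (-4))/2 = 3.

3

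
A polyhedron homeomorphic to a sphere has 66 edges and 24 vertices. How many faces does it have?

44

Here V − E + F = 2.
F = 2 − V + E = 2 − 24 + 66 = 44.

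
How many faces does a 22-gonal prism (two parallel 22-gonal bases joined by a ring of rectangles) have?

24

A prism on an n-gon has two n-gon bases and n rectangular sides: V = 2·22 = 44, E = 3·22 = 66, F = 22 + 2 = 24.
Check: V − E + F = 44 − 66 + 24 = 2.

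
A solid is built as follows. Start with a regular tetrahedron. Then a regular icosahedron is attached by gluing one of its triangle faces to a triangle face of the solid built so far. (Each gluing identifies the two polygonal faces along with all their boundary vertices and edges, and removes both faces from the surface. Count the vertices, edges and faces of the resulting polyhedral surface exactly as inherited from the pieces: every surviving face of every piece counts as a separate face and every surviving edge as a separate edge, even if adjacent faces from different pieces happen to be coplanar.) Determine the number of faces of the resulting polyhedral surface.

A regular tetrahedron: V=4, E=6, F=4.
Attach a regular icosahedron (V=12, E=30, F=20) along a 3-gon: merge 3 vertices and 3 edges, delete both glued faces → V=13, E=33, F=22.
Check: V − E + F = 13 − 33 + 22 = 2.

22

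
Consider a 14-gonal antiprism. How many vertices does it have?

28

An antiprism on an n-gon has two n-gon caps and 2n triangles: V = 2·14 = 28, E = 4·14 = 56, F = 2·14 + 2 = 30.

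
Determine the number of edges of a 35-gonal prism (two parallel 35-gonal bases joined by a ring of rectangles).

A prism on an n-gon has two n-gon bases and n rectangular sides: V = 2·35 = 70, E = 3·35 = 105, F = 35 + 2 = 37.
Check: V − E + F = 70 − 105 + 37 = 2.

105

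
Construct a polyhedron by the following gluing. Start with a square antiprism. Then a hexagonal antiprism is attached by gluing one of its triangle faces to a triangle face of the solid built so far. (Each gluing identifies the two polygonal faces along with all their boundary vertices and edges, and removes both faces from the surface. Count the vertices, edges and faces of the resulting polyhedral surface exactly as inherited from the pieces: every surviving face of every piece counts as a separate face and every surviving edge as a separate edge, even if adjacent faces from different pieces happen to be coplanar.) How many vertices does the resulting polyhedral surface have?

A square antiprism: V=8, E=16, F=10.
Attach a hexagonal antiprism (V=12, E=24, F=14) along a 3-gon: merge 3 vertices and 3 edges, delete both glued faces → V=17, E=37, F=22.
Check: V − E + F = 17 − 37 + 22 = 2.

17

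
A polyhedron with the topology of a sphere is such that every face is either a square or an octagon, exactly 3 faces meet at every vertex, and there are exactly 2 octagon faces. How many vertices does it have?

16

Let x be the number of squares; then F = 2 + x.
Edge–face incidences: 2E = 8·2 + 4·x = 16 + 4x.
Every vertex has degree 3, so 3V = 2E.
Euler: V − E + F = 2 ⇒ (2E)/3 − E + (2 + x) = 2.
Multiply by 6: 2·(2E) − 3·(2E) + 6·(2 + x) = 12, i.e. 12 + 6x − (16 + 4x) = 12.
Collecting terms: 2x − 4 = 12, so 2x = 16, so x = 8.
Then 2E = 16 + 4·8 = 48, so E = 24, V = 2E/3 = 16, F = 2 + 8 = 10.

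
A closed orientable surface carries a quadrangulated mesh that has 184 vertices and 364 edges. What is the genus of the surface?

0

Every face is a square and each edge borders two faces, so 4F = 2·364, giving F = 182.
χ = V − E + F = 184 − 364 + 182 = 2.
For a closed orientable surface χ = 2 − 2g, so g = (2 − (2))/2 = 0.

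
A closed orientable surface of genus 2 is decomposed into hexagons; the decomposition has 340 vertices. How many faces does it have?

171

χ = 2 − 2·2 = -2, and every face is a hexagon so 6F = 2E.
V − E + F = -2 with E = 6F/2 gives 340 − (6/2 − 1)·F = -2, so F = 171 and E = 513.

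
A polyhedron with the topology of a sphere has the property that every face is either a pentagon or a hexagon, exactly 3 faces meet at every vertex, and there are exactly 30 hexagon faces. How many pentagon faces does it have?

Let x be the number of pentagons; then F = 30 + x.
Edge–face incidences: 2E = 6·30 + 5·x = 180 + 5x.
Every vertex has degree 3, so 3V = 2E.
Euler: V − E + F = 2 ⇒ (2E)/3 − E + (30 + x) = 2.
Multiply by 6: 2·(2E) − 3·(2E) + 6·(30 + x) = 12, i.e. 180 + 6x − (180 + 5x) = 12.
Collecting terms: x = 12.
Then 2E = 180 + 5·12 = 240, so E = 120, V = 2E/3 = 80, F = 30 + 12 = 42.

12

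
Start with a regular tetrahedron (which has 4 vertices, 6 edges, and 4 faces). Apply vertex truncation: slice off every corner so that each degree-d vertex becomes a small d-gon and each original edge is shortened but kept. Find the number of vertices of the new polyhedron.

12

Truncation replaces each original edge-end by a new vertex, so V′ = 2E = 12.
Each original edge survives, and each old vertex of degree d contributes d new edges; summing degrees gives Σd = 2E, so E′ = E + 2E = 3E = 18.
Each original face survives and each original vertex becomes one new face: F′ = F + V = 8.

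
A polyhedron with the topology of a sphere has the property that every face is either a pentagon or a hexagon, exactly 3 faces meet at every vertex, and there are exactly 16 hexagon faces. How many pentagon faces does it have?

12

Let x be the number of pentagons; then F = 16 + x.
Edge–face incidences: 2E = 6·16 + 5·x = 96 + 5x.
Every vertex has degree 3, so 3V = 2E.
Euler: V − E + F = 2 ⇒ (2E)/3 − E + (16 + x) = 2.
Multiply by 6: 2·(2E) − 3·(2E) + 6·(16 + x) = 12, i.e. 96 + 6x − (96 + 5x) = 12.
Collecting terms: x = 12.
Then 2E = 96 + 5·12 = 156, so E = 78, V = 2E/3 = 52, F = 16 + 12 = 28.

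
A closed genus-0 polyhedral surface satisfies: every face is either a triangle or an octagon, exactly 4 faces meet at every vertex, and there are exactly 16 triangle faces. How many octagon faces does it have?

2

Let x be the number of octagons; then F = 16 + x.
Edge–face incidences: 2E = 3·16 + 8·x = 48 + 8x.
Every vertex has degree 4, so 4V = 2E.
Euler: V − E + F = 2 ⇒ (2E)/4 − E + (16 + x) = 2.
Multiply by 8: 2·(2E) − 4·(2E) + 8·(16 + x) = 16, i.e. 128 + 8x − 2·(48 + 8x) = 16.
Collecting terms: −8x + 32 = 16, so −8x = −16, so x = 2.
Then 2E = 48 + 8·2 = 64, so E = 32, V = 2E/4 = 16, F = 16 + 2 = 18.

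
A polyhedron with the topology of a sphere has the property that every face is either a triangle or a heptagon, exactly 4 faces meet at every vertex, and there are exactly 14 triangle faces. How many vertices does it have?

14

Let x be the number of heptagons; then F = 14 + x.
Edge–face incidences: 2E = 3·14 + 7·x = 42 + 7x.
Every vertex has degree 4, so 4V = 2E.
Euler: V − E + F = 2 ⇒ (2E)/4 − E + (14 + x) = 2.
Multiply by 8: 2·(2E) − 4·(2E) + 8·(14 + x) = 16, i.e. 112 + 8x − 2·(42 + 7x) = 16.
Collecting terms: −6x + 28 = 16, so −6x = −12, so x = 2.
Then 2E = 42 + 7·2 = 56, so E = 28, V = 2E/4 = 14, F = 14 + 2 = 16.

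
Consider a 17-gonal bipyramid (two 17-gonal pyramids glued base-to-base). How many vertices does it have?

A bipyramid over an n-gon has 2n triangular faces and n + 2 vertices: V = 17 + 2 = 19, E = 3·17 = 51, F = 2·17 = 34.
Check: V − E + F = 19 − 51 + 34 = 2.

19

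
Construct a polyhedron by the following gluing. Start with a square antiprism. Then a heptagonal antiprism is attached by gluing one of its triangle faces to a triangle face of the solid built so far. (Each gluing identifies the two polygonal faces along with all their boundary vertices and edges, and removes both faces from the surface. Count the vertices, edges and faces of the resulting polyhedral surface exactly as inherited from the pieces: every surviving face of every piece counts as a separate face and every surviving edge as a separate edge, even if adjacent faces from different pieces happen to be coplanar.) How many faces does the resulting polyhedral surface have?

24

A square antiprism: V=8, E=16, F=10.
Attach a heptagonal antiprism (V=14, E=28, F=16) along a 3-gon: merge 3 vertices and 3 edges, delete both glued faces → V=19, E=41, F=24.
Check: V − E + F = 19 − 41 + 24 = 2.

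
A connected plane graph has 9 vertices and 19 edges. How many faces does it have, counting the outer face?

Euler's formula for a connected plane graph: V − E + F = 2, so F = 2 − 9 + 19 = 12.

12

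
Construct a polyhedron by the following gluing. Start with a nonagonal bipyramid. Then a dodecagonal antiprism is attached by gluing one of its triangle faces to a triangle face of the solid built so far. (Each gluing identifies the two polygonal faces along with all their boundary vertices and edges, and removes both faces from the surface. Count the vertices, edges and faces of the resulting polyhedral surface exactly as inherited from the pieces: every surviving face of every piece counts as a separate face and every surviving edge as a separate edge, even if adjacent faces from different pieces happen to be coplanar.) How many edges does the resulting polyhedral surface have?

A nonagonal bipyramid: V=11, E=27, F=18.
Attach a dodecagonal antiprism (V=24, E=48, F=26) along a 3-gon: merge 3 vertices and 3 edges, delete both glued faces → V=32, E=72, F=42.
Check: V − E + F = 32 − 72 + 42 = 2.

72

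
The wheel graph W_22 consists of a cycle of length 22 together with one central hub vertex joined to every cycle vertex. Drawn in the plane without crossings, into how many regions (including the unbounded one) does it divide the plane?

23

W_22 has V = 22 + 1 = 23 vertices and E = 2·22 = 44 edges.
By Euler's formula F = 2 − V + E = 2 − 23 + 44 = 23.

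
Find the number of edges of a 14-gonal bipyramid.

42

A bipyramid over an n-gon has 2n triangular faces and n + 2 vertices: V = 14 + 2 = 16, E = 3·14 = 42, F = 2·14 = 28.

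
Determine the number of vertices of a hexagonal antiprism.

12

An antiprism on an n-gon has two n-gon caps and 2n triangles: V = 2·6 = 12, E = 4·6 = 24, F = 2·6 + 2 = 14.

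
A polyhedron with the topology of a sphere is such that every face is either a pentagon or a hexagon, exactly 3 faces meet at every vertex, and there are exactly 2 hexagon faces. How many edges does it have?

Let x be the number of pentagons; then F = 2 + x.
Edge–face incidences: 2E = 6·2 + 5·x = 12 + 5x.
Every vertex has degree 3, so 3V = 2E.
Euler: V − E + F = 2 ⇒ (2E)/3 − E + (2 + x) = 2.
Multiply by 6: 2·(2E) − 3·(2E) + 6·(2 + x) = 12, i.e. 12 + 6x − (12 + 5x) = 12.
Collecting terms: x = 12.
Then 2E = 12 + 5·12 = 72, so E = 36, V = 2E/3 = 24, F = 2 + 12 = 14.

36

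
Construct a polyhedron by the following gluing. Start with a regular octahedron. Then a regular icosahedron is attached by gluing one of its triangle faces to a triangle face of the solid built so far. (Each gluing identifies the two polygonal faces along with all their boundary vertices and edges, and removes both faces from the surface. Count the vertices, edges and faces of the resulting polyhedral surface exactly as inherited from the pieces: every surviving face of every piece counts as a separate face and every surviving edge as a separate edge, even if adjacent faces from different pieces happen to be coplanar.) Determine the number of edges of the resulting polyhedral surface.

39

A regular octahedron: V=6, E=12, F=8.
Attach a regular icosahedron (V=12, E=30, F=20) along a 3-gon: merge 3 vertices and 3 edges, delete both glued faces → V=15, E=39, F=26.
Check: V − E + F = 15 − 39 + 26 = 2.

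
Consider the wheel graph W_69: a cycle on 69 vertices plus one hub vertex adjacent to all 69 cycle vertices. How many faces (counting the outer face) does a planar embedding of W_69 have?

70

W_69 has V = 69 + 1 = 70 vertices and E = 2·69 = 138 edges.
By Euler's formula F = 2 − V + E = 2 − 70 + 138 = 70.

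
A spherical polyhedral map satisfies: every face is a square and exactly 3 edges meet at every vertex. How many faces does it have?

6

Each face has 4 edges and each edge borders two faces, so 2E = 4F.
Each vertex has degree 3, so 3V = 2E and hence V = 4F/3.
Euler: V − E + F = 2 ⇒ (4F/3) − (4F/2) + F = 2.
Multiply by 6: (8 − 12 + 6)F = 12, i.e. 2F = 12.
So F = 6, E = 4·6/2 = 12, V = 4·6/3 = 8.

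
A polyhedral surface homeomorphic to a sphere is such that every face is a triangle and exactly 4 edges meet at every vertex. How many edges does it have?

12

Each face has 3 edges and each edge borders two faces, so 2E = 3F.
Each vertex has degree 4, so 4V = 2E and hence V = 3F/4.
Euler: V − E + F = 2 ⇒ (3F/4) − (3F/2) + F = 2.
Multiply by 8: (6 − 12 + 8)F = 16, i.e. 2F = 16.
So F = 8, E = 3·8/2 = 12, V = 3·8/4 = 6.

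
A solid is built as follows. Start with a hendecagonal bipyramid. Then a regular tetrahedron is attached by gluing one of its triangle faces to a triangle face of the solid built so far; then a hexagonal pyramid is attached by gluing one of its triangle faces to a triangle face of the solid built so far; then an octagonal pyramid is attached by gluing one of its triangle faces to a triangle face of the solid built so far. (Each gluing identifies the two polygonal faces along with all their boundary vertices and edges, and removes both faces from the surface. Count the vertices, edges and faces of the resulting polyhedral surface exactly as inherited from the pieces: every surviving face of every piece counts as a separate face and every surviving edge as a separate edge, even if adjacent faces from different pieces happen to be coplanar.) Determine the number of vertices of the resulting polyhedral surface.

A hendecagonal bipyramid: V=13, E=33, F=22.
Attach a regular tetrahedron (V=4, E=6, F=4) along a 3-gon: merge 3 vertices and 3 edges, delete both glued faces → V=14, E=36, F=24.
Attach a hexagonal pyramid (V=7, E=12, F=7) along a 3-gon: merge 3 vertices and 3 edges, delete both glued faces → V=18, E=45, F=29.
Attach an octagonal pyramid (V=9, E=16, F=9) along a 3-gon: merge 3 vertices and 3 edges, delete both glued faces → V=24, E=58, F=36.
Check: V − E + F = 24 − 58 + 36 = 2.

24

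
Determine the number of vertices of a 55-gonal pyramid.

A pyramid on an n-gon base has one n-gon and n triangles: V = 55 + 1 = 56, E = 2·55 = 110, F = 55 + 1 = 56.

56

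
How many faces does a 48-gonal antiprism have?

98

An antiprism on an n-gon has two n-gon caps and 2n triangles: V = 2·48 = 96, E = 4·48 = 192, F = 2·48 + 2 = 98.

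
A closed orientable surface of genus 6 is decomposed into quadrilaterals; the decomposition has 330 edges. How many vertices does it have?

χ = 2 − 2·6 = -10, and every face is a square so 4F = 2E.
F = 2E/4 = 165. Then V = -10 + E − F = -10 + 330 − 165 = 155.

155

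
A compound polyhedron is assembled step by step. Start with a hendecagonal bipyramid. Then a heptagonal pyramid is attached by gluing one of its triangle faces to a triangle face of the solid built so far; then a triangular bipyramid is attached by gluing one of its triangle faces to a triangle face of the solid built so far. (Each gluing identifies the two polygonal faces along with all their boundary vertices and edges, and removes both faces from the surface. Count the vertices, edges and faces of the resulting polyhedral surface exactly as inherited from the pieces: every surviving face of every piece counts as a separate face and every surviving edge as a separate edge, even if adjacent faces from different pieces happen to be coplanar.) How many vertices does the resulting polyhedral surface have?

20

A hendecagonal bipyramid: V=13, E=33, F=22.
Attach a heptagonal pyramid (V=8, E=14, F=8) along a 3-gon: merge 3 vertices and 3 edges, delete both glued faces → V=18, E=44, F=28.
Attach a triangular bipyramid (V=5, E=9, F=6) along a 3-gon: merge 3 vertices and 3 edges, delete both glued faces → V=20, E=50, F=32.
Check: V − E + F = 20 − 50 + 32 = 2.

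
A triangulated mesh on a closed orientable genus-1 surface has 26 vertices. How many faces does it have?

χ = 2 − 2·1 = 0, and every face is a triangle so 3F = 2E.
V − E + F = 0 with E = 3F/2 gives 26 − (3/2 − 1)·F = 0, so F = 52 and E = 78.

52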